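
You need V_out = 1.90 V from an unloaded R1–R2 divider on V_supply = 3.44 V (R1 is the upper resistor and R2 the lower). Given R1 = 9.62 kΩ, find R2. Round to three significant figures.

R2 ≈ 11.9 kΩ

Required fraction k = V_out/V_supply = 0.5523.
So R2 = R1 · V_out/(V_supply − V_out) = 9.62 × 1.90/(3.44 − 1.90) = 9.62 × 1.234 = 11.87 kΩ.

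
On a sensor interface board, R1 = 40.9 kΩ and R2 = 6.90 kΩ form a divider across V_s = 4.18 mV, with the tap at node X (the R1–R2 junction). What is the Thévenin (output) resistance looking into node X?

Zeroing V_s shorts the top of R1 to ground, so R_th = R1 ‖ R2 = 5.904 kΩ.

R_th ≈ 5.90 kΩ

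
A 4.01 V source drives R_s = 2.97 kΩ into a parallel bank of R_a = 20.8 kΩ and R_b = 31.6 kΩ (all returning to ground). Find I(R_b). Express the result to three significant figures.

I ≈ 0.103 mA

Parallel bank: R_p = 1/(1/20.8 + 1/31.6) = 12.54 kΩ.
Node voltage V_A = V_CC · R_p/(R_s + R_p) = 4.01 × 0.8086 = 3.242 V.
Branch current I = V_A/R_b = 3.242/31.6 = 0.1026 mA.
(Equivalently: I_total = 0.2585 mA, then current-divider fraction G_k/ΣG = 0.3969.)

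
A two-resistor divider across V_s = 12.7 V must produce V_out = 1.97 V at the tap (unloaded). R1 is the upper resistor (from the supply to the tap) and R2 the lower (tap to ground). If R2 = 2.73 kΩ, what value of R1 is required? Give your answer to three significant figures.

R1 ≈ 14.9 kΩ

The divider ratio is R2/(R1+R2) = 1.97/12.7 = 0.1551.
So R1 = R2 · (V_s/V_out − 1) = 2.73 × (12.7/1.97 − 1) = 2.73 × 5.447 = 14.87 kΩ.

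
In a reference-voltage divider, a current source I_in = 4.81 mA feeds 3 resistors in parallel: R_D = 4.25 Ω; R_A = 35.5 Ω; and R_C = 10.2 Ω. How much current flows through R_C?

I ≈ 1.30 mA

Total conductance ΣG = 1/4.25 + 1/35.5 + 1/10.2 = 0.3615 (units of 1/Ω).
Current divider: I(R_C) = I_in · G_k/ΣG = 4.81 × (0.09804/0.3615) = 4.81 × 0.2712 = 1.304 mA.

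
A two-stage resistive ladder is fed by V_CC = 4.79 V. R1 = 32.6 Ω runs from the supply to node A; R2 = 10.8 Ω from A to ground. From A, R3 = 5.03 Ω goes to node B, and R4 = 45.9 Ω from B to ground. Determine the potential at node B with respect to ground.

V_B ≈ 0.927 V

Node A sees R2 in parallel with the series input of stage 2, R3 + R4 = 50.93 Ω.
Effective lower resistance at A: R2 ‖ 50.93 = 8.910 Ω.
So V_A = 4.79 × 0.2147 = 1.028 V.
Then the unloaded second divider: V_B = V_A × R4/(R3+R4) = 1.028 × 0.9012 = 0.9267 V.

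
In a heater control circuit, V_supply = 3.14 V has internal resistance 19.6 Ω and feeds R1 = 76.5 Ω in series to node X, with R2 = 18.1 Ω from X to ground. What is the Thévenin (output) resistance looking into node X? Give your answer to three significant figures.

R_th ≈ 15.2 Ω

R1' = 19.6 + 76.5 = 96.10 Ω (source resistance + R1).
With V_supply suppressed (replaced by a short), R_th = R1' ‖ R2 = (96.10 × 18.1)/(96.10 + 18.1) = 15.23 Ω.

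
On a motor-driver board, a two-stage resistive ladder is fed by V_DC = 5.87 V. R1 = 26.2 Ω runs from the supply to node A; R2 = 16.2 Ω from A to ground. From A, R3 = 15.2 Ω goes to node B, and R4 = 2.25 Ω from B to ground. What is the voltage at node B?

Node A sees R2 in parallel with the series input of stage 2, R3 + R4 = 17.45 Ω.
R2 ‖ (R3+R4) = 8.401 Ω.
So V_A = 5.87 × 0.2428 = 1.425 V.
V_B = V_A × 0.1289 = 0.1838 V.

V_B ≈ 0.184 V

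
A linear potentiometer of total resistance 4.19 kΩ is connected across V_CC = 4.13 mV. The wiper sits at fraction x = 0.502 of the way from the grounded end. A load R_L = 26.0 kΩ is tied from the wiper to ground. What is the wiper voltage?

The pot divides into 2.087 kΩ above the wiper and 2.103 kΩ below.
(x·R_p) ‖ R_L = 1.946 kΩ.
V_out = 4.13 × 1.946/(2.087 + 1.946) = 1.993 mV.

V_out ≈ 1.99 mV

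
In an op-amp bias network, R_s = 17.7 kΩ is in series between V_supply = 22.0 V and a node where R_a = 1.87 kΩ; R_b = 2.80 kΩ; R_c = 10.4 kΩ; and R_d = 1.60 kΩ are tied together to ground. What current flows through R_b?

I ≈ 0.266 mA

Equivalent of the parallel group: R_p = 0.6199 kΩ.
Node voltage V_A = V_supply · R_p/(R_s + R_p) = 22.0 × 0.03384 = 0.7445 V.
I(R_b) = V_A / R_b = 0.7445/2.80 = 0.2659 mA.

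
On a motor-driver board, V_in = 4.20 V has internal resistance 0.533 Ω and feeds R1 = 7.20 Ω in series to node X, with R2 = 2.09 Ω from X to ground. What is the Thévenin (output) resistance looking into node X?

R_th ≈ 1.65 Ω

R1' = 0.533 + 7.20 = 7.733 Ω (source resistance + R1).
With V_in suppressed (replaced by a short), R_th = R1' ‖ R2 = (7.733 × 2.09)/(7.733 + 2.09) = 1.645 Ω.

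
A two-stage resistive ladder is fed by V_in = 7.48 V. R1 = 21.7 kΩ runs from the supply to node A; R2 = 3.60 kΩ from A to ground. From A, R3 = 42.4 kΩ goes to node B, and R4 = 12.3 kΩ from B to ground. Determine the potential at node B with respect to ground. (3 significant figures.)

V_B ≈ 0.227 V

The second stage (R3 + R4 = 54.70 kΩ) loads node A in parallel with R2.
R2 ‖ (R3+R4) = 3.378 kΩ.
V_A = 7.48 × 3.378/(21.7 + 3.378) = 1.007 V.
V_B = V_A × 0.2249 = 0.2265 V.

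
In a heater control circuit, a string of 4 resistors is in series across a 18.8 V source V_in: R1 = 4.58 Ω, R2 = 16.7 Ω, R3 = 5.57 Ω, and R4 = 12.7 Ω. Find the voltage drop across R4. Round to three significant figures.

V ≈ 6.04 V

Total series resistance ΣR = 4.58 + 16.7 + 5.57 + 12.7 = 39.55 Ω.
V = V_in · R/ΣR = 18.8 × 0.3211 = 6.037 V.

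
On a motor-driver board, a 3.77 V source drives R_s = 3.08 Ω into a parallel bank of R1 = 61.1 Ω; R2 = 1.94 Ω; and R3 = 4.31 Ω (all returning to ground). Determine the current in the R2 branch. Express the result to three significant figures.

I ≈ 0.580 A

Combine the parallel branches: R_p = (1/61.1 + 1/1.94 + 1/4.31)⁻¹ = 1.309 Ω.
V_A = 3.77 × 1.309/4.389 = 1.124 V.
I(R2) = V_A / R2 = 1.124/1.94 = 0.5796 A.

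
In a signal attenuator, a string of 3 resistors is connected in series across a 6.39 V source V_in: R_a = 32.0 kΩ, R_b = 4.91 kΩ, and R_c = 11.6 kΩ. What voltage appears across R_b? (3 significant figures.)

Series total: ΣR = 32.0 + 4.91 + 11.6 = 48.51 kΩ.
By the voltage-divider rule, V = 6.39 × 4.910/48.51 = 0.6468 V.

V ≈ 0.647 V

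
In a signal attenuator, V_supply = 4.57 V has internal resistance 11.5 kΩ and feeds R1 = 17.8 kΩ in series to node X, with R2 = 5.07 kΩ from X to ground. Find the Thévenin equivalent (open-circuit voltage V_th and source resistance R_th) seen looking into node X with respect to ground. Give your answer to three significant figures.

R1' = 11.5 + 17.8 = 29.30 kΩ (source resistance + R1).
With X open, the divider is unloaded: V_th = 4.57 × 5.07/34.37 = 0.6741 V.
Zeroing V_supply shorts the top of R1' to ground, so R_th = R1' ‖ R2 = 4.322 kΩ.

V_th ≈ 0.674 V, R_th ≈ 4.32 kΩ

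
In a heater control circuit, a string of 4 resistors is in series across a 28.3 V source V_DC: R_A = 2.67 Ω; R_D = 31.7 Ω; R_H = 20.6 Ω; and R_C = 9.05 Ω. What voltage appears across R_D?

Series total: ΣR = 2.67 + 31.7 + 20.6 + 9.05 = 64.02 Ω.
By the voltage-divider rule, V = 28.3 × 31.70/64.02 = 14.01 V.

V ≈ 14.0 V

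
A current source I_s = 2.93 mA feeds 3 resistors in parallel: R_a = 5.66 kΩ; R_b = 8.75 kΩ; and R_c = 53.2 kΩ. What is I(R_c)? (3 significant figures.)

I ≈ 0.178 mA

Conductances: ΣG = 1/5.66 + 1/8.75 + 1/53.2 = 0.3098 (1/kΩ).
R_c takes the fraction G_k/ΣG = 0.01880/0.3098 = 0.06068, so I = 2.93 × 0.06068 = 0.1778 mA.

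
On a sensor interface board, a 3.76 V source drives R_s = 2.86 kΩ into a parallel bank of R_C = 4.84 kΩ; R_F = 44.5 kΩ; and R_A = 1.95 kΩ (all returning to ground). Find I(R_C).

Parallel bank: R_p = 1/(1/4.84 + 1/44.5 + 1/1.95) = 1.348 kΩ.
V_A = 3.76 × 1.348/4.208 = 1.204 V.
Branch current I = V_A/R_C = 1.204/4.84 = 0.2488 mA.
(Check via current divider: I_total = 0.8936 mA; share G_k/ΣG = 0.2785 → same result.)

I ≈ 0.249 mA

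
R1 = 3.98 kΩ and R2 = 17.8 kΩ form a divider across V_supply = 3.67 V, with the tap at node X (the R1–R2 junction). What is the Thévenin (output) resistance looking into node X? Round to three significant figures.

Zeroing V_supply shorts the top of R1 to ground, so R_th = R1 ‖ R2 = 3.253 kΩ.

R_th ≈ 3.25 kΩ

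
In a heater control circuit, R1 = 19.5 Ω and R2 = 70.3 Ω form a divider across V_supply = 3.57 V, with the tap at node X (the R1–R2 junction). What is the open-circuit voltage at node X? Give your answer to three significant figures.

V_th ≈ 2.79 V

Open-circuit (no load on X): V_th = V_supply · R2/(R1 + R2) = 3.57 × 70.3/(19.50 + 70.3) = 2.795 V.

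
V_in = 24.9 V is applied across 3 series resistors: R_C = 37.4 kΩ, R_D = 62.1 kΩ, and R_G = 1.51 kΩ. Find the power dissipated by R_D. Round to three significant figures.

Series current I = V_in/ΣR = 24.9/101.0 = 0.2465 mA.
V(R_D) = I·R = 15.31 V; P = V·I = 15.31 × 0.2465 = 3.774 mW.

P ≈ 3.77 mW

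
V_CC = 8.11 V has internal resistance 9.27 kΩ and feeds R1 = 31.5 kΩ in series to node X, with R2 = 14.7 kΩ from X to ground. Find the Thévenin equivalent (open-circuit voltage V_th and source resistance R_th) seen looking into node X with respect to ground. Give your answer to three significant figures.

V_th ≈ 2.15 V, R_th ≈ 10.8 kΩ

R1' = 9.27 + 31.5 = 40.77 kΩ (source resistance + R1).
V_th is the unloaded tap voltage: V_CC · R2/(R1'+R2) = 8.11 × 0.2650 = 2.149 V.
With V_CC suppressed (replaced by a short), R_th = R1' ‖ R2 = (40.77 × 14.7)/(40.77 + 14.7) = 10.80 kΩ.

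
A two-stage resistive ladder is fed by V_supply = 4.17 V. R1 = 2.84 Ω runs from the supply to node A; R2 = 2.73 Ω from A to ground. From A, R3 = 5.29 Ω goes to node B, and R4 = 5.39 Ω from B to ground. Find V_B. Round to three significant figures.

V_B ≈ 0.913 V

Looking into the second stage from A: R3 + R4 = 10.68 Ω appears in parallel with R2.
R2 ‖ (R3+R4) = 2.174 Ω.
First divider: V_A = V_supply · 2.174/(2.84 + 2.174) = 1.808 V.
V_B = V_A × 0.5047 = 0.9125 V.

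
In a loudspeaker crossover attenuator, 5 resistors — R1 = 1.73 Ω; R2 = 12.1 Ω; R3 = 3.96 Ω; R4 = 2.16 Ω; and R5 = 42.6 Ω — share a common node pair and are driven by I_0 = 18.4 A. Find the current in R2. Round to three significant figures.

ΣG = 1/1.73 + 1/12.1 + 1/3.96 + 1/2.16 + 1/42.6 = 1.400.
Current divider: I(R2) = I_0 · G_k/ΣG = 18.4 × (0.08264/1.400) = 18.4 × 0.05905 = 1.086 A.

I ≈ 1.09 A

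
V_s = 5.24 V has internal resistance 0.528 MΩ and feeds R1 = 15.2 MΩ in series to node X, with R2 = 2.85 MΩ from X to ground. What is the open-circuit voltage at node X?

V_th ≈ 0.804 V

R1' = 0.528 + 15.2 = 15.73 MΩ (source resistance + R1).
With X open, the divider is unloaded: V_th = 5.24 × 2.85/18.58 = 0.8039 V.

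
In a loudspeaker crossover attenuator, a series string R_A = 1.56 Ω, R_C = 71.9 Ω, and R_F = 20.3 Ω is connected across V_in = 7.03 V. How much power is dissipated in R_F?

P ≈ 0.114 W

ΣR = 93.76 Ω → I = 7.03/93.76 = 0.07498 A.
P(R_F) = I²·R_F = (0.07498)² × 20.3 = 0.1141 W.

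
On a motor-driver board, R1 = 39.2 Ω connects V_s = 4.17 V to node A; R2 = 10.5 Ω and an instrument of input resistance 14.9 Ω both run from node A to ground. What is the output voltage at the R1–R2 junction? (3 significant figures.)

V_out ≈ 0.566 V

First combine the lower leg with the load: R2 ‖ R_L = 6.159 Ω.
Then V_out = V_s · R2'/(R1 + R2') = 4.17 × 6.159/45.36 = 0.5663 V.
(Unloaded it would be 0.881 V; the load pulls it down.)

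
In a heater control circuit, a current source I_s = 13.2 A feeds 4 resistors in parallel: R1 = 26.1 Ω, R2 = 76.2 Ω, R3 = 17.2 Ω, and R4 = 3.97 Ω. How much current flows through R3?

ΣG = 1/26.1 + 1/76.2 + 1/17.2 + 1/3.97 = 0.3615.
R3 takes the fraction G_k/ΣG = 0.05814/0.3615 = 0.1608, so I = 13.2 × 0.1608 = 2.123 A.

I ≈ 2.12 A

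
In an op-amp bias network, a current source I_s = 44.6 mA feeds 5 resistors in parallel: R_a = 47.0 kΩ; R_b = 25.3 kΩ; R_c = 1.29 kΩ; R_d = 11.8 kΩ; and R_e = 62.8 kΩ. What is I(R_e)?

ΣG = 1/47.0 + 1/25.3 + 1/1.29 + 1/11.8 + 1/62.8 = 0.9367.
R_e takes the fraction G_k/ΣG = 0.01592/0.9367 = 0.01700, so I = 44.6 × 0.01700 = 0.7582 mA.

I ≈ 0.758 mA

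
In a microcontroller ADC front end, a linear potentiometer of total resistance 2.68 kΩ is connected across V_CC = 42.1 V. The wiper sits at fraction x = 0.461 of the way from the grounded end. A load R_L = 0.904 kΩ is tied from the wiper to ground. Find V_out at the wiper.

V_out ≈ 11.2 V

Lower segment x·R_p = 1.235 kΩ; upper segment (1−x)·R_p = 1.445 kΩ.
(x·R_p) ‖ R_L = 0.5220 kΩ.
Then V_out = V_CC · 0.5220/(1.445 + 0.5220) = 11.18 V.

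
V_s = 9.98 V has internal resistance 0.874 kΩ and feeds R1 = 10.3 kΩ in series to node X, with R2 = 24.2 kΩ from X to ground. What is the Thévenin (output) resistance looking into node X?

R1' = 0.874 + 10.3 = 11.17 kΩ (source resistance + R1).
Zeroing V_s shorts the top of R1' to ground, so R_th = R1' ‖ R2 = 7.644 kΩ.

R_th ≈ 7.64 kΩ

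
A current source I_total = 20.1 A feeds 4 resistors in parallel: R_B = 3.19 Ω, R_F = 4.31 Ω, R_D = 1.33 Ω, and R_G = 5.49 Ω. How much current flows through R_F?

I ≈ 3.15 A

ΣG = 1/3.19 + 1/4.31 + 1/1.33 + 1/5.49 = 1.480.
By the current-divider rule, I = I_total · G_k/ΣG = 20.1 × 0.1568 = 3.152 A.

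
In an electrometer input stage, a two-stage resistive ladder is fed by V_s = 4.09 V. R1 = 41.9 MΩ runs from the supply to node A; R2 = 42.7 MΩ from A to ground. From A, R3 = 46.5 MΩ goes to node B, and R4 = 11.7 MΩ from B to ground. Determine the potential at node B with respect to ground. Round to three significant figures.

V_B ≈ 0.304 V

Looking into the second stage from A: R3 + R4 = 58.20 MΩ appears in parallel with R2.
R2 ‖ (R3+R4) = 24.63 MΩ.
So V_A = 4.09 × 0.3702 = 1.514 V.
V_B = V_A × 0.2010 = 0.3044 V.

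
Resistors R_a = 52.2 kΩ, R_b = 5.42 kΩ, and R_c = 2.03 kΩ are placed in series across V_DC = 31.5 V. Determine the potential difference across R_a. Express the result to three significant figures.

Series total: ΣR = 52.2 + 5.42 + 2.03 = 59.65 kΩ.
Voltage divider: V = V_DC · (52.20 / 59.65) = 31.5 × 0.8751 = 27.57 V.

V ≈ 27.6 V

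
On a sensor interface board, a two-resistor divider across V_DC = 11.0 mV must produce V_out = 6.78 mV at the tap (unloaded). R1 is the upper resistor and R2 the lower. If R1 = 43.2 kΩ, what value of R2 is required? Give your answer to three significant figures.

The divider ratio is R2/(R1+R2) = 6.78/11.0 = 0.6164.
So R2 = R1 · V_out/(V_DC − V_out) = 43.2 × 6.78/(11.0 − 6.78) = 43.2 × 1.607 = 69.41 kΩ.

R2 ≈ 69.4 kΩ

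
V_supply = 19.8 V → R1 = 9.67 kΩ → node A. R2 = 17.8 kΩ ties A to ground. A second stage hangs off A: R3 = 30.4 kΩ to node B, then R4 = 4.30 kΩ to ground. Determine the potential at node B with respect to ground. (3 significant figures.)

Looking into the second stage from A: R3 + R4 = 34.70 kΩ appears in parallel with R2.
Effective lower resistance at A: R2 ‖ 34.70 = 11.76 kΩ.
V_A = 19.8 × 11.76/(9.67 + 11.76) = 10.87 V.
Stage 2 is unloaded, so V_B = V_A · R4/(R3+R4) = 10.87 × 4.30/34.70 = 1.347 V.

V_B ≈ 1.35 V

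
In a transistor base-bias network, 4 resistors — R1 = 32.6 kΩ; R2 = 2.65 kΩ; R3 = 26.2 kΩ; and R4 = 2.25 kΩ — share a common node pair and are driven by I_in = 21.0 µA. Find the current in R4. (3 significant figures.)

Total conductance ΣG = 1/32.6 + 1/2.65 + 1/26.2 + 1/2.25 = 0.8906 (units of 1/kΩ).
R4 takes the fraction G_k/ΣG = 0.4444/0.8906 = 0.4990, so I = 21.0 × 0.4990 = 10.48 µA.

I ≈ 10.5 µA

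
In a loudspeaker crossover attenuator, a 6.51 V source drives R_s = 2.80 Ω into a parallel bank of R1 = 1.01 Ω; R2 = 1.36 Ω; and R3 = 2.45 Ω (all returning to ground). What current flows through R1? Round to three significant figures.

Parallel bank: R_p = 1/(1/1.01 + 1/1.36 + 1/2.45) = 0.4687 Ω.
V_A by voltage divider: V_A = 6.51 × 0.4687/(2.80 + 0.4687) = 0.9335 V.
Branch current I = V_A/R1 = 0.9335/1.01 = 0.9242 A.

I ≈ 0.924 A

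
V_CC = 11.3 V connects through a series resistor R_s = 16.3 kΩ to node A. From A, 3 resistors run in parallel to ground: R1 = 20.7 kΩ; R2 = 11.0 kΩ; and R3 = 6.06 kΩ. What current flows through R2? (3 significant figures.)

I ≈ 0.172 mA

Combine the parallel branches: R_p = (1/20.7 + 1/11.0 + 1/6.06)⁻¹ = 3.287 kΩ.
Node voltage V_A = V_CC · R_p/(R_s + R_p) = 11.3 × 0.1678 = 1.896 V.
Branch current I = V_A/R2 = 1.896/11.0 = 0.1724 mA.
(Check via current divider: I_total = 0.5769 mA; share G_k/ΣG = 0.2988 → same result.)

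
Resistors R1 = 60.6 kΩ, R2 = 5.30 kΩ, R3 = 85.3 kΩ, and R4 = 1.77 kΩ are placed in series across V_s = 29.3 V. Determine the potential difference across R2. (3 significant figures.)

V ≈ 1.02 V

Series total: ΣR = 60.6 + 5.30 + 85.3 + 1.77 = 153.0 kΩ.
V = V_s · R/ΣR = 29.3 × 0.03465 = 1.015 V.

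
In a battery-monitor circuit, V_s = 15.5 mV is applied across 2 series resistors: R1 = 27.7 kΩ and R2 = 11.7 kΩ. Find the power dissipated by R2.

The common current is I = 15.5/39.40 = 0.3934 µA.
V(R2) = I·R = 4.603 mV; P = V·I = 4.603 × 0.3934 = 1.811 nW.

P ≈ 1.81 nW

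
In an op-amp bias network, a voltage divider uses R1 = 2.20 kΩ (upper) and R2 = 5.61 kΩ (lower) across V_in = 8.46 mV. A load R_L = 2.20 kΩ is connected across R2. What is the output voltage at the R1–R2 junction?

First combine the lower leg with the load: R2 ‖ R_L = 1.580 kΩ.
Then V_out = V_in · R2'/(R1 + R2') = 8.46 × 1.580/3.780 = 3.537 mV.

V_out ≈ 3.54 mV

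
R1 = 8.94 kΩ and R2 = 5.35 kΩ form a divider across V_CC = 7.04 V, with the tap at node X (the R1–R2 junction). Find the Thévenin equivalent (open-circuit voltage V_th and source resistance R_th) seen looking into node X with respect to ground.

V_th ≈ 2.64 V, R_th ≈ 3.35 kΩ

V_th is the unloaded tap voltage: V_CC · R2/(R1+R2) = 7.04 × 0.3744 = 2.636 V.
Looking into X with the source shorted: R_th = R1·R2/(R1+R2) = 8.940 × 5.35/14.29 = 3.347 kΩ.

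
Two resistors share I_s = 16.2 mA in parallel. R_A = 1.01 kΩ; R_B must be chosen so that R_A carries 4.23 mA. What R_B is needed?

R_B ≈ 0.357 kΩ

Two-branch current divider: I_A = I_s · R_B/(R_A + R_B).
4.23/16.2 = R_B/(R_A + R_B) → R_B = R_A · (0.2611)/(1 − 0.2611) = 1.01 × 0.3534 = 0.3569 kΩ.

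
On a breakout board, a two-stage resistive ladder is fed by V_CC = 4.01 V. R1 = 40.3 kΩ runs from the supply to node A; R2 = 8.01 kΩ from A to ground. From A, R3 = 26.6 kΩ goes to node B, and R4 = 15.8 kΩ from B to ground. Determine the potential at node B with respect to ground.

V_B ≈ 0.214 V

Looking into the second stage from A: R3 + R4 = 42.40 kΩ appears in parallel with R2.
R2 ‖ (R3+R4) = 6.737 kΩ.
V_A = 4.01 × 6.737/(40.3 + 6.737) = 0.5744 V.
V_B = V_A × 0.3726 = 0.2140 V.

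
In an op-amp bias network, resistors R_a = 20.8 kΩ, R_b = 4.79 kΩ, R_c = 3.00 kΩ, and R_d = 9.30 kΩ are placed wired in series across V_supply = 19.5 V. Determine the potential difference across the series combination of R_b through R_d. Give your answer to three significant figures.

Series total: ΣR = 20.8 + 4.79 + 3.00 + 9.30 = 37.89 kΩ.
R_{R_b..R_d} = 4.79 + 3.00 + 9.30 = 17.09 kΩ.
Voltage divider: V = V_supply · (17.09 / 37.89) = 19.5 × 0.4510 = 8.795 V.

V ≈ 8.80 V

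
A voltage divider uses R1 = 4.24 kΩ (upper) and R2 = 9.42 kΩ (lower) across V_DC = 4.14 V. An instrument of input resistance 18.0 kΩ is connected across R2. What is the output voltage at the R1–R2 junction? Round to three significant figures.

V_out ≈ 2.46 V

R2 ‖ R_L = (9.42 × 18.0)/(9.42 + 18.0) = 6.184 kΩ.
Now apply the divider: V_out = 4.14 × 0.5932 = 2.456 V.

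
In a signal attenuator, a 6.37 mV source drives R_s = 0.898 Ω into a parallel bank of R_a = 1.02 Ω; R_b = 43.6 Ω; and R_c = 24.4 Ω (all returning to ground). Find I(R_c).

Parallel bank: R_p = 1/(1/1.02 + 1/43.6 + 1/24.4) = 0.9576 Ω.
V_A = 6.37 × 0.9576/1.856 = 3.287 mV.
I(R_c) = V_A / R_c = 3.287/24.4 = 0.1347 mA.

I ≈ 0.135 mA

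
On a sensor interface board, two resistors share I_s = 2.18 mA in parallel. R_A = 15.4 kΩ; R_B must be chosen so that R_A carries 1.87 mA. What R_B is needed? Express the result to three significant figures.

R_B ≈ 92.9 kΩ

Two-branch current divider: I_A = I_s · R_B/(R_A + R_B).
With f = 0.8578, R_B = R_A · f/(1−f) = 15.4 × 6.032 = 92.90 kΩ.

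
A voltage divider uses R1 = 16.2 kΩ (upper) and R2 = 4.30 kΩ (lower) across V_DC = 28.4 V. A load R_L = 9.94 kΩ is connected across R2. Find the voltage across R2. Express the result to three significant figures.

V_out ≈ 4.44 V

The load sits in parallel with R2, giving an effective lower resistance R2' = R2·R_L/(R2+R_L) = 3.002 kΩ.
Voltage divider with the loaded lower leg: V_out = 28.4 × 3.002/(16.2 + 3.002) = 28.4 × 0.1563 = 4.439 V.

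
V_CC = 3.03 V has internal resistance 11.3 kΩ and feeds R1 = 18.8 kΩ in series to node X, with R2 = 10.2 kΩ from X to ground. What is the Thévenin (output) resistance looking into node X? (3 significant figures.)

R1' = 11.3 + 18.8 = 30.10 kΩ (source resistance + R1).
With V_CC suppressed (replaced by a short), R_th = R1' ‖ R2 = (30.10 × 10.2)/(30.10 + 10.2) = 7.618 kΩ.

R_th ≈ 7.62 kΩ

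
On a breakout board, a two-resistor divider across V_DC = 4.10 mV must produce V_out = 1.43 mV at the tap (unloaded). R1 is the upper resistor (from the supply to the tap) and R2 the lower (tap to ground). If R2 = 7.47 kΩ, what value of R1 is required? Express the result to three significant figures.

R1 ≈ 13.9 kΩ

The divider ratio is R2/(R1+R2) = 1.43/4.10 = 0.3488.
So R1 = R2 · (V_DC/V_out − 1) = 7.47 × (4.10/1.43 − 1) = 7.47 × 1.867 = 13.95 kΩ.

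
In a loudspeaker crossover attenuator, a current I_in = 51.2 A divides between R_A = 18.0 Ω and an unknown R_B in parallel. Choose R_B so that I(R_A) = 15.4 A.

The fraction through R_A equals R_B/(R_A+R_B).
With f = 0.3008, R_B = R_A · f/(1−f) = 18.0 × 0.4302 = 7.743 Ω.

R_B ≈ 7.74 Ω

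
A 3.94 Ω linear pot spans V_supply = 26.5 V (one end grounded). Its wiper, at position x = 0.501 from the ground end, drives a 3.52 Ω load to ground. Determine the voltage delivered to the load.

V_out ≈ 10.4 V

The pot divides into 1.966 Ω above the wiper and 1.974 Ω below.
Lower segment in parallel with the load: 1.974 ‖ 3.52 = 1.265 Ω.
V_out = 26.5 × 1.265/(1.966 + 1.265) = 10.37 V.
(Unloaded: V_out = x·V_supply = 13.3 V.)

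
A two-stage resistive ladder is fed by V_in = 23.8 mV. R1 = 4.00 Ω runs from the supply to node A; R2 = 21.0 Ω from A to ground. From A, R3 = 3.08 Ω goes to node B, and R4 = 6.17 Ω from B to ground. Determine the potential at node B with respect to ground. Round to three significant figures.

Node A sees R2 in parallel with the series input of stage 2, R3 + R4 = 9.250 Ω.
R2 ‖ (R3+R4) = 6.421 Ω.
V_A = 23.8 × 6.421/(4.00 + 6.421) = 14.67 mV.
V_B = V_A × 0.6670 = 9.782 mV.

V_B ≈ 9.78 mV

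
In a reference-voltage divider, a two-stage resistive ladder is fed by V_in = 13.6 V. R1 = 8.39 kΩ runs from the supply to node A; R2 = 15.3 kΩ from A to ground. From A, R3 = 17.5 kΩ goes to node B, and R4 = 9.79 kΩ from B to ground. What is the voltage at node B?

V_B ≈ 2.63 V

The second stage (R3 + R4 = 27.29 kΩ) loads node A in parallel with R2.
R2 ‖ (R3+R4) = 9.804 kΩ.
V_A = 13.6 × 9.804/(8.39 + 9.804) = 7.328 V.
Stage 2 is unloaded, so V_B = V_A · R4/(R3+R4) = 7.328 × 9.79/27.29 = 2.629 V.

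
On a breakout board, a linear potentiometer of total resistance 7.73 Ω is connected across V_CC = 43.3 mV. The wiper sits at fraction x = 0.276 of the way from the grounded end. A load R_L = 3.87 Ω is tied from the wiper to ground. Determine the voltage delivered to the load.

V_out ≈ 8.54 mV

Lower segment x·R_p = 2.133 Ω; upper segment (1−x)·R_p = 5.597 Ω.
R_L loads the lower segment: effective lower R = 1.375 Ω.
V_out = 43.3 × 1.375/(5.597 + 1.375) = 8.542 mV.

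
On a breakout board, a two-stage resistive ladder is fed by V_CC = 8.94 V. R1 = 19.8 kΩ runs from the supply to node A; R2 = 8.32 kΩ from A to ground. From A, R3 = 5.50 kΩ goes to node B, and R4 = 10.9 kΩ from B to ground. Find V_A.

Looking into the second stage from A: R3 + R4 = 16.40 kΩ appears in parallel with R2.
Effective lower resistance at A: R2 ‖ 16.40 = 5.520 kΩ.
First divider: V_A = V_CC · 5.520/(19.8 + 5.520) = 1.949 V.

V_A ≈ 1.95 V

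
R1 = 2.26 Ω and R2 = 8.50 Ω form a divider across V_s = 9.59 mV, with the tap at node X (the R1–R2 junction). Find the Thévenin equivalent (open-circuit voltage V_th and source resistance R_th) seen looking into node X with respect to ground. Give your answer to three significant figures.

V_th ≈ 7.58 mV, R_th ≈ 1.79 Ω

With X open, the divider is unloaded: V_th = 9.59 × 8.50/10.76 = 7.576 mV.
Zeroing V_s shorts the top of R1 to ground, so R_th = R1 ‖ R2 = 1.785 Ω.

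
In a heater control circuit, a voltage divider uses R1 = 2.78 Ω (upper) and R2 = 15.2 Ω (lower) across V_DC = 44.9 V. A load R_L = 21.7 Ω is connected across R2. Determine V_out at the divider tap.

The load sits in parallel with R2, giving an effective lower resistance R2' = R2·R_L/(R2+R_L) = 8.939 Ω.
Then V_out = V_DC · R2'/(R1 + R2') = 44.9 × 8.939/11.72 = 34.25 V.

V_out ≈ 34.2 V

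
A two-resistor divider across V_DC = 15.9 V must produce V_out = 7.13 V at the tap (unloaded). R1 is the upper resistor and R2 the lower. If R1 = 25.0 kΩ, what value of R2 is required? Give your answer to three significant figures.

The divider ratio is R2/(R1+R2) = 7.13/15.9 = 0.4484.
So R2 = R1 · V_out/(V_DC − V_out) = 25.0 × 7.13/(15.9 − 7.13) = 25.0 × 0.8130 = 20.32 kΩ.

R2 ≈ 20.3 kΩ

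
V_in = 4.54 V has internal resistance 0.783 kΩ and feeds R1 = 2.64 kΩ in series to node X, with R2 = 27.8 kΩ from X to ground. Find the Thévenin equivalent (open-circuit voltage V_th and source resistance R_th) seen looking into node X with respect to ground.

R1' = 0.783 + 2.64 = 3.423 kΩ (source resistance + R1).
With X open, the divider is unloaded: V_th = 4.54 × 27.8/31.22 = 4.042 V.
Looking into X with the source shorted: R_th = R1'·R2/(R1'+R2) = 3.423 × 27.8/31.22 = 3.048 kΩ.

V_th ≈ 4.04 V, R_th ≈ 3.05 kΩ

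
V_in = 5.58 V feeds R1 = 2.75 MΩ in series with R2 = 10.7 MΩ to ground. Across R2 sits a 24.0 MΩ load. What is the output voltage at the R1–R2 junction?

The load sits in parallel with R2, giving an effective lower resistance R2' = R2·R_L/(R2+R_L) = 7.401 MΩ.
Voltage divider with the loaded lower leg: V_out = 5.58 × 7.401/(2.75 + 7.401) = 5.58 × 0.7291 = 4.068 V.

V_out ≈ 4.07 V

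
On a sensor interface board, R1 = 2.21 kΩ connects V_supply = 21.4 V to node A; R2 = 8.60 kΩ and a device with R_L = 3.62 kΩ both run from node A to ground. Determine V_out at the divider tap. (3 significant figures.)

R2 ‖ R_L = (8.60 × 3.62)/(8.60 + 3.62) = 2.548 kΩ.
Now apply the divider: V_out = 21.4 × 0.5355 = 11.46 V.

V_out ≈ 11.5 V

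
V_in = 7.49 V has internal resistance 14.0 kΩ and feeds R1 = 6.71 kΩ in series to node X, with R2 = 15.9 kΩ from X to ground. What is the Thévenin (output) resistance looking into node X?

R_th ≈ 8.99 kΩ

R1' = 14.0 + 6.71 = 20.71 kΩ (source resistance + R1).
Zeroing V_in shorts the top of R1' to ground, so R_th = R1' ‖ R2 = 8.995 kΩ.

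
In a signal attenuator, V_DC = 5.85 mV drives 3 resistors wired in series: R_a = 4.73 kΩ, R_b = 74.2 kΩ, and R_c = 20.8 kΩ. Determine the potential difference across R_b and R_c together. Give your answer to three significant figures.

ΣR = 4.73 + 74.2 + 20.8 = 99.73 kΩ.
R_{R_b..R_c} = 74.2 + 20.8 = 95.00 kΩ.
By the voltage-divider rule, V = 5.85 × 95.00/99.73 = 5.573 mV.

V ≈ 5.57 mV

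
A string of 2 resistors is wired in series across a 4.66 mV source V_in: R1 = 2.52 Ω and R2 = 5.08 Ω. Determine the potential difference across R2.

V ≈ 3.11 mV

Series total: ΣR = 2.52 + 5.08 = 7.600 Ω.
V = V_in · R/ΣR = 4.66 × 0.6684 = 3.115 mV.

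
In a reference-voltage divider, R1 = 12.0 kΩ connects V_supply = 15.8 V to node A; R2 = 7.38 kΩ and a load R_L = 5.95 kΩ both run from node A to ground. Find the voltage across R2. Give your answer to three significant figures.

V_out ≈ 3.40 V

First combine the lower leg with the load: R2 ‖ R_L = 3.294 kΩ.
Voltage divider with the loaded lower leg: V_out = 15.8 × 3.294/(12.0 + 3.294) = 15.8 × 0.2154 = 3.403 V.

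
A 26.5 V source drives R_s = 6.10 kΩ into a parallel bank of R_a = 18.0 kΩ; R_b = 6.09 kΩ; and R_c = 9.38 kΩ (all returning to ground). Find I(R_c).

Equivalent of the parallel group: R_p = 3.064 kΩ.
V_A = 26.5 × 3.064/9.164 = 8.860 V.
Branch current I = V_A/R_c = 8.860/9.38 = 0.9446 mA.
(Equivalently: I_total = 2.892 mA, then current-divider fraction G_k/ΣG = 0.3267.)

I ≈ 0.945 mA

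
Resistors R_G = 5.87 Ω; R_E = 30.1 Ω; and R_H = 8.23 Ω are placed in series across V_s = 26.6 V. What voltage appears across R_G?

V ≈ 3.53 V

ΣR = 5.87 + 30.1 + 8.23 = 44.20 Ω.
By the voltage-divider rule, V = 26.6 × 5.870/44.20 = 3.533 V.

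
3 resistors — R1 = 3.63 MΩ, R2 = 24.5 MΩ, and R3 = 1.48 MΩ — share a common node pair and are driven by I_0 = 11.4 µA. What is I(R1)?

Conductances: ΣG = 1/3.63 + 1/24.5 + 1/1.48 = 0.9920 (1/MΩ).
Current divider: I(R1) = I_0 · G_k/ΣG = 11.4 × (0.2755/0.9920) = 11.4 × 0.2777 = 3.166 µA.

I ≈ 3.17 µA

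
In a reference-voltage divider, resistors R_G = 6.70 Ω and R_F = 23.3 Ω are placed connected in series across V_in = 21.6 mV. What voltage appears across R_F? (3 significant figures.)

Series total: ΣR = 6.70 + 23.3 = 30.00 Ω.
By the voltage-divider rule, V = 21.6 × 23.30/30.00 = 16.78 mV.

V ≈ 16.8 mV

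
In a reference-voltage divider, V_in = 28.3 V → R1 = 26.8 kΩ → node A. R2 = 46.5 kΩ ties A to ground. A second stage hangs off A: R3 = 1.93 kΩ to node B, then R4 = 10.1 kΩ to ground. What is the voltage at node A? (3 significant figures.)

V_A ≈ 7.44 V

Node A sees R2 in parallel with the series input of stage 2, R3 + R4 = 12.03 kΩ.
R2 ‖ (R3+R4) = 9.557 kΩ.
V_A = 28.3 × 9.557/(26.8 + 9.557) = 7.439 V.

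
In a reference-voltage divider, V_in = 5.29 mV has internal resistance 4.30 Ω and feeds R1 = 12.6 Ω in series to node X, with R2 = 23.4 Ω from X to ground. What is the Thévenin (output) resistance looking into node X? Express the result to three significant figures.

R_th ≈ 9.81 Ω

R1' = 4.30 + 12.6 = 16.90 Ω (source resistance + R1).
With V_in suppressed (replaced by a short), R_th = R1' ‖ R2 = (16.90 × 23.4)/(16.90 + 23.4) = 9.813 Ω.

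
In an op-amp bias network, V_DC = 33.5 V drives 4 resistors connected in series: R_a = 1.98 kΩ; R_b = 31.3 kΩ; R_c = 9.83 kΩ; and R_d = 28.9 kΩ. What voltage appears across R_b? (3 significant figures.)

Series total: ΣR = 1.98 + 31.3 + 9.83 + 28.9 = 72.01 kΩ.
Voltage divider: V = V_DC · (31.30 / 72.01) = 33.5 × 0.4347 = 14.56 V.

V ≈ 14.6 V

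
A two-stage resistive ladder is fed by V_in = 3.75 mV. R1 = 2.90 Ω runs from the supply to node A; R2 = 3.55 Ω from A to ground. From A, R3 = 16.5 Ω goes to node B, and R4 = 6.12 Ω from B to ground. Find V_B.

The second stage (R3 + R4 = 22.62 Ω) loads node A in parallel with R2.
Effective lower resistance at A: R2 ‖ 22.62 = 3.068 Ω.
First divider: V_A = V_in · 3.068/(2.90 + 3.068) = 1.928 mV.
Stage 2 is unloaded, so V_B = V_A · R4/(R3+R4) = 1.928 × 6.12/22.62 = 0.5216 mV.

V_B ≈ 0.522 mV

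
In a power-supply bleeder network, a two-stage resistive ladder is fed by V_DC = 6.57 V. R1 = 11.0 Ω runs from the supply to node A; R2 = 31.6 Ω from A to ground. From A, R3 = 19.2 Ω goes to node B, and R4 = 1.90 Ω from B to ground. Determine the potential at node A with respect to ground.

Looking into the second stage from A: R3 + R4 = 21.10 Ω appears in parallel with R2.
R2 ‖ (R3+R4) = 12.65 Ω.
V_A = 6.57 × 12.65/(11.0 + 12.65) = 3.514 V.

V_A ≈ 3.51 V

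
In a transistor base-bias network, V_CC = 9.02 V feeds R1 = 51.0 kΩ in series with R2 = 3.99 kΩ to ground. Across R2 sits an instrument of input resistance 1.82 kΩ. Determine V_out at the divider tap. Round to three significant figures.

The load sits in parallel with R2, giving an effective lower resistance R2' = R2·R_L/(R2+R_L) = 1.250 kΩ.
Voltage divider with the loaded lower leg: V_out = 9.02 × 1.250/(51.0 + 1.250) = 9.02 × 0.02392 = 0.2158 V.
(Unloaded it would be 0.654 V; the load pulls it down.)

V_out ≈ 0.216 V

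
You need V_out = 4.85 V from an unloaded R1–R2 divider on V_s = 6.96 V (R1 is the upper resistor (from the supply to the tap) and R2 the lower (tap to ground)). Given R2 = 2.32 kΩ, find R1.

R1 ≈ 1.01 kΩ

Required fraction k = V_out/V_s = 0.6968.
So R1 = R2 · (V_s/V_out − 1) = 2.32 × (6.96/4.85 − 1) = 2.32 × 0.4351 = 1.009 kΩ.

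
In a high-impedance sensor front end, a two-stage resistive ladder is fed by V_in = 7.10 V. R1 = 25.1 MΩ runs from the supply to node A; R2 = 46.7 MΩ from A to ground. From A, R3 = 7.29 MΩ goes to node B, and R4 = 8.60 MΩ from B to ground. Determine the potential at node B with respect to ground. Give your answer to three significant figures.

V_B ≈ 1.23 V

The second stage (R3 + R4 = 15.89 MΩ) loads node A in parallel with R2.
R2 ‖ (R3+R4) = 11.86 MΩ.
First divider: V_A = V_in · 11.86/(25.1 + 11.86) = 2.278 V.
Then the unloaded second divider: V_B = V_A × R4/(R3+R4) = 2.278 × 0.5412 = 1.233 V.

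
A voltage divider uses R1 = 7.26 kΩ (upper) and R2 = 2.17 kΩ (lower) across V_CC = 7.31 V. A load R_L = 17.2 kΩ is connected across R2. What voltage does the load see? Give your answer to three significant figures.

First combine the lower leg with the load: R2 ‖ R_L = 1.927 kΩ.
Voltage divider with the loaded lower leg: V_out = 7.31 × 1.927/(7.26 + 1.927) = 7.31 × 0.2097 = 1.533 V.

V_out ≈ 1.53 V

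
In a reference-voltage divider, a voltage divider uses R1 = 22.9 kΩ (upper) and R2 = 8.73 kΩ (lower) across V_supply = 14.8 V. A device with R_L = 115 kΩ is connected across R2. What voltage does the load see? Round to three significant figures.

The load sits in parallel with R2, giving an effective lower resistance R2' = R2·R_L/(R2+R_L) = 8.114 kΩ.
Now apply the divider: V_out = 14.8 × 0.2616 = 3.872 V.

V_out ≈ 3.87 V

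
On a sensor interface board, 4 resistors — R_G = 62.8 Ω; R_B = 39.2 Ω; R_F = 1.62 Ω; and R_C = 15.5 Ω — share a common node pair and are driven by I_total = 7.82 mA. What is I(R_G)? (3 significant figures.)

I ≈ 0.172 mA

ΣG = 1/62.8 + 1/39.2 + 1/1.62 + 1/15.5 = 0.7232.
By the current-divider rule, I = I_total · G_k/ΣG = 7.82 × 0.02202 = 0.1722 mA.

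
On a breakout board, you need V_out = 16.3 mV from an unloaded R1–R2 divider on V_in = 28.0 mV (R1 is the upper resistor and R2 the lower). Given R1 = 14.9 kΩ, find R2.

R2 ≈ 20.8 kΩ

Required fraction k = V_out/V_in = 0.5821.
Rearranging, R2 = R1·k/(1−k) = 14.9 × 1.393 = 20.76 kΩ.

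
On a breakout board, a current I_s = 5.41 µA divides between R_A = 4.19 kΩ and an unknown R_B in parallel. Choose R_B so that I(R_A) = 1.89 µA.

R_B ≈ 2.25 kΩ

In a two-way split, I_A/I_s = R_B/(R_A + R_B).
With f = 0.3494, R_B = R_A · f/(1−f) = 4.19 × 0.5369 = 2.250 kΩ.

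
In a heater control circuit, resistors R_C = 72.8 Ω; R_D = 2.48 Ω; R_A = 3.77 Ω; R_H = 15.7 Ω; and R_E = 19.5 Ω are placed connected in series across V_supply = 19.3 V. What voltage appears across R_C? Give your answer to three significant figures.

Series total: ΣR = 72.8 + 2.48 + 3.77 + 15.7 + 19.5 = 114.2 Ω.
Voltage divider: V = V_supply · (72.80 / 114.2) = 19.3 × 0.6372 = 12.30 V.

V ≈ 12.3 V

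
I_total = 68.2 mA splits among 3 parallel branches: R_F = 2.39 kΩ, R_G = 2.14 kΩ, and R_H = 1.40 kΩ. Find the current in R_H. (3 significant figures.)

I ≈ 30.4 mA

Total conductance ΣG = 1/2.39 + 1/2.14 + 1/1.40 = 1.600 (units of 1/kΩ).
R_H takes the fraction G_k/ΣG = 0.7143/1.600 = 0.4464, so I = 68.2 × 0.4464 = 30.45 mA.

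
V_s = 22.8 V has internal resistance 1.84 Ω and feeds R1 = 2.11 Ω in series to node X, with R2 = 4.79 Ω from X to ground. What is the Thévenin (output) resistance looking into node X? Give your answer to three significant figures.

R_th ≈ 2.16 Ω

R1' = 1.84 + 2.11 = 3.950 Ω (source resistance + R1).
Looking into X with the source shorted: R_th = R1'·R2/(R1'+R2) = 3.950 × 4.79/8.740 = 2.165 Ω.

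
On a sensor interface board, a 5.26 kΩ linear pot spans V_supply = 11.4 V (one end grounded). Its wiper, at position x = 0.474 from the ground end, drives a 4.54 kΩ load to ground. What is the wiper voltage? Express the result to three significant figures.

Lower segment x·R_p = 2.493 kΩ; upper segment (1−x)·R_p = 2.767 kΩ.
Lower segment in parallel with the load: 2.493 ‖ 4.54 = 1.609 kΩ.
Then V_out = V_supply · 1.609/(2.767 + 1.609) = 4.193 V.

V_out ≈ 4.19 V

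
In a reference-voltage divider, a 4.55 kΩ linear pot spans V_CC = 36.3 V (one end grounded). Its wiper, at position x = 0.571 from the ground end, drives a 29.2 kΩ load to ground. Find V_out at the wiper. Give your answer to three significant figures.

The pot divides into 1.952 kΩ above the wiper and 2.598 kΩ below.
Lower segment in parallel with the load: 2.598 ‖ 29.2 = 2.386 kΩ.
V_out = 36.3 × 2.386/(1.952 + 2.386) = 19.97 V.

V_out ≈ 20.0 V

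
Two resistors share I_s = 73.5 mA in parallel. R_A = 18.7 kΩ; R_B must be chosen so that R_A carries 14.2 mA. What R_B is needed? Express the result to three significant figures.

In a two-way split, I_A/I_s = R_B/(R_A + R_B).
14.2/73.5 = R_B/(R_A + R_B) → R_B = R_A · (0.1932)/(1 − 0.1932) = 18.7 × 0.2395 = 4.478 kΩ.

R_B ≈ 4.48 kΩ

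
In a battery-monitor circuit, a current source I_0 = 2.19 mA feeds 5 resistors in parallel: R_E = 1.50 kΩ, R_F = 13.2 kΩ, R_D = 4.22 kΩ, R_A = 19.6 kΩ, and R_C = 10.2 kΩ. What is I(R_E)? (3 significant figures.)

I ≈ 1.29 mA

ΣG = 1/1.50 + 1/13.2 + 1/4.22 + 1/19.6 + 1/10.2 = 1.128.
R_E takes the fraction G_k/ΣG = 0.6667/1.128 = 0.5908, so I = 2.19 × 0.5908 = 1.294 mA.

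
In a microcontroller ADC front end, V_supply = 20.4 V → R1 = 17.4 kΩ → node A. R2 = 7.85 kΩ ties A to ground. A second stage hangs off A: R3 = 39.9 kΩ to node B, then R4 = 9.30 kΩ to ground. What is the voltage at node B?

Looking into the second stage from A: R3 + R4 = 49.20 kΩ appears in parallel with R2.
Effective lower resistance at A: R2 ‖ 49.20 = 6.770 kΩ.
V_A = 20.4 × 6.770/(17.4 + 6.770) = 5.714 V.
Stage 2 is unloaded, so V_B = V_A · R4/(R3+R4) = 5.714 × 9.30/49.20 = 1.080 V.

V_B ≈ 1.08 V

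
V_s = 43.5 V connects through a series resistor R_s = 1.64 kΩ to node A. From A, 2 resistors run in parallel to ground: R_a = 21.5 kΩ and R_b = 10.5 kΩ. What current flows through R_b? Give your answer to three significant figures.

I ≈ 3.36 mA

Equivalent of the parallel group: R_p = 7.055 kΩ.
V_A by voltage divider: V_A = 43.5 × 7.055/(1.64 + 7.055) = 35.29 V.
I(R_b) = V_A / R_b = 35.29/10.5 = 3.361 mA.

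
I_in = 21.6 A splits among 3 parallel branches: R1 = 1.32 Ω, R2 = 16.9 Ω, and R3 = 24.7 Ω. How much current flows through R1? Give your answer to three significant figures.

Total conductance ΣG = 1/1.32 + 1/16.9 + 1/24.7 = 0.8572 (units of 1/Ω).
Current divider: I(R1) = I_in · G_k/ΣG = 21.6 × (0.7576/0.8572) = 21.6 × 0.8837 = 19.09 A.

I ≈ 19.1 A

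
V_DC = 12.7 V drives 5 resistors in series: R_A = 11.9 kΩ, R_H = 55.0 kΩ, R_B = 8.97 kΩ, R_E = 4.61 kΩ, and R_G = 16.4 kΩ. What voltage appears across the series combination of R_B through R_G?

Total series resistance ΣR = 11.9 + 55.0 + 8.97 + 4.61 + 16.4 = 96.88 kΩ.
R_{R_B..R_G} = 8.97 + 4.61 + 16.4 = 29.98 kΩ.
By the voltage-divider rule, V = 12.7 × 29.98/96.88 = 3.930 V.

V ≈ 3.93 V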